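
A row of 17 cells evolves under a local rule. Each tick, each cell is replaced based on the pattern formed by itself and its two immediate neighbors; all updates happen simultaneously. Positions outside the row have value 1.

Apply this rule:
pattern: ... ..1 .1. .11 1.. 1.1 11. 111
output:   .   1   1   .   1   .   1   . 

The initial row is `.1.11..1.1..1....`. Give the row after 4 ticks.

1.1.1...11.11111.

tick 1: .1..1111.11111..1
tick 2: .111...1.....111.
tick 3: ...11.111...1..1.
tick 4: 1.1.1...11.11111.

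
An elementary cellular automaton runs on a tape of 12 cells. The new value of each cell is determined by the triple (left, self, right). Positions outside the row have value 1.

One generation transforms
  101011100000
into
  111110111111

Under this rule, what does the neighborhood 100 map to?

1

At position 7 the neighborhood is 100; the next row has 1 there.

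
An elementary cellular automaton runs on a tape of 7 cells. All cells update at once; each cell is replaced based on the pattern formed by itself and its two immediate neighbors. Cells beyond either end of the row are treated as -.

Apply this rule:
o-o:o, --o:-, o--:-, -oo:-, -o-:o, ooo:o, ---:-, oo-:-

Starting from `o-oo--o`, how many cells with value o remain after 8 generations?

1

oo----o
------o
------o  (fixed point — unchanged through generation 8)
count of o: 1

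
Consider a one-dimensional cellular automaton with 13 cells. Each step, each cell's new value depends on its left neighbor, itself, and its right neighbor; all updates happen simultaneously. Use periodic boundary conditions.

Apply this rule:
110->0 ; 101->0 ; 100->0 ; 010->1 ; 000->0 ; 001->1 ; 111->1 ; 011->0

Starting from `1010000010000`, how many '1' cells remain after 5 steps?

6

step 1: 1010000110001
step 2: 0010001000010
step 3: 0110011000110
step 4: 1000100001000
step 5: 1001100011001
count of 1: 6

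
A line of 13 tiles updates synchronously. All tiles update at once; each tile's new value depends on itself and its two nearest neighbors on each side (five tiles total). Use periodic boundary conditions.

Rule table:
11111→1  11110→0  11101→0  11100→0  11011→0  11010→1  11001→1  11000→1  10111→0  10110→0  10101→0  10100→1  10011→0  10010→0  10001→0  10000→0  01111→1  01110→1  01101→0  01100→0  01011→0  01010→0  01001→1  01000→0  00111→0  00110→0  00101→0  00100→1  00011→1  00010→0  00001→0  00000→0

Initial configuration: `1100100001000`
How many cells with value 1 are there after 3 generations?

generation 1: 0010100001001
generation 2: 1000100001101
generation 3: 0100100010000
count of 1: 3

3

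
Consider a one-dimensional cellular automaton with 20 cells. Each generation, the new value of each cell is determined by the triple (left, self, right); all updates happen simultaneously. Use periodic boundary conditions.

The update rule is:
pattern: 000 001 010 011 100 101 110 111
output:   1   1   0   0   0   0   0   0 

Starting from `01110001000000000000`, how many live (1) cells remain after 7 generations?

14

10000110011111111111
00111000100000000000
11000011001111111111
00011100010000000000
11100001100111111111
00001110001000000000
11110000110011111111
count of 1: 14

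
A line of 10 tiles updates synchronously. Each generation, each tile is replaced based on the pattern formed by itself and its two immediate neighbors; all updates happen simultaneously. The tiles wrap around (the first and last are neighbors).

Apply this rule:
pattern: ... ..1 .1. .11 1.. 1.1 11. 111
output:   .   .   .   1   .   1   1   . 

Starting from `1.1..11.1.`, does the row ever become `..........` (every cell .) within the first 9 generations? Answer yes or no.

.1...111.1
1....1.11.
......1111
......1..1
..........
all cells are . at generation 5

yes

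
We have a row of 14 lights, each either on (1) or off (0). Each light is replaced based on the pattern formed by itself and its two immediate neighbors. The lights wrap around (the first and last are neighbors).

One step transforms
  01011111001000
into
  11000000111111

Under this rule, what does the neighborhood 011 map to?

0

At position 3 the neighborhood is 011; the next row has 0 there.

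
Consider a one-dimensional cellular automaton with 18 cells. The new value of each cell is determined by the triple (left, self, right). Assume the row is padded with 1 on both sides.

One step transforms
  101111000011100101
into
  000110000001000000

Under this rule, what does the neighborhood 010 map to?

0

At position 15 the neighborhood is 010; the next row has 0 there.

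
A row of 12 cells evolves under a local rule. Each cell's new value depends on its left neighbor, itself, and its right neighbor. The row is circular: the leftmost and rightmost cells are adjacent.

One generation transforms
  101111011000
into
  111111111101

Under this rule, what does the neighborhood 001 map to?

1

At position 11 the neighborhood is 001; the next row has 1 there.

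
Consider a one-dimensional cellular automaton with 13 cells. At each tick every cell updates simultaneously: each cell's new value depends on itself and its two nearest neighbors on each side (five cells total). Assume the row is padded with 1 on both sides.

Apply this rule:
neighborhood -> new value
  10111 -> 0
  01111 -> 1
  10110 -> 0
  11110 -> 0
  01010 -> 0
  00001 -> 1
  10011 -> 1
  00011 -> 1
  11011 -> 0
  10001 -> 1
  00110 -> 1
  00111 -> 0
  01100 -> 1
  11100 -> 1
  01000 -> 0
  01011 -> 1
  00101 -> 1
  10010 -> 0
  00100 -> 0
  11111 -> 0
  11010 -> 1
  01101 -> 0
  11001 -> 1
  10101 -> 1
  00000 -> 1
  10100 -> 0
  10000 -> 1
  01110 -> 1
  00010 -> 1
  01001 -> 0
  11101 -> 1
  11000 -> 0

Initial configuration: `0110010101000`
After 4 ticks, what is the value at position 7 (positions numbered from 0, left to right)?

0

0011010100011
1110110001101
0010010111000
1000011011011
position 7 holds 0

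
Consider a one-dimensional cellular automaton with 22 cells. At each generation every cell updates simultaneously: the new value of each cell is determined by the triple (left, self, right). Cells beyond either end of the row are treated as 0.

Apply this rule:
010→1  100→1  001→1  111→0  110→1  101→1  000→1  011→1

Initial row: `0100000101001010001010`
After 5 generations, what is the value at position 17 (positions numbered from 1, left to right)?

1111111111111111111111
1000000000000000000001
1111111111111111111111  (repeats generation 1; period 2)
generation 5: 1111111111111111111111
position 17 holds 1

1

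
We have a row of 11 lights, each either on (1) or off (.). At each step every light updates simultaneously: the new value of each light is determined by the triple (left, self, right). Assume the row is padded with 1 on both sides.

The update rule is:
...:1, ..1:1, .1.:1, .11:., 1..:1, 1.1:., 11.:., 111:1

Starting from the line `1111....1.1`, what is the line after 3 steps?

111.11111..
11...111.11
1.111.1...1

1.111.1...1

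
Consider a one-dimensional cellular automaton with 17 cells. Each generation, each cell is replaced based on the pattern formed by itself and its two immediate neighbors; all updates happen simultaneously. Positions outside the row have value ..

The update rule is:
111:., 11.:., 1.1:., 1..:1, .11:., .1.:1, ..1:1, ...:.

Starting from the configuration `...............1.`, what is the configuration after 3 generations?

..............111
.............1...
............111..

............111..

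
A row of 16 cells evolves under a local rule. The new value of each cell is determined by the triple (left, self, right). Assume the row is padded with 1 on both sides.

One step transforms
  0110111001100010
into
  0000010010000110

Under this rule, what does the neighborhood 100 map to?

0

At position 7 the neighborhood is 100; the next row has 0 there.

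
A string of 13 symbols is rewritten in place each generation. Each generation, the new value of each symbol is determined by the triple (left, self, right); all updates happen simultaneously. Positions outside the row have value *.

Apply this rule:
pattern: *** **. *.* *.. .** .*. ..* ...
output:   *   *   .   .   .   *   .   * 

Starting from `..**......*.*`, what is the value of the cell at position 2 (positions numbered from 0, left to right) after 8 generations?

generation 1: ...*.****.*..
generation 2: .*.*..***.*..
generation 3: .*.*...**.*..
generation 4: .*.*.*..*.*..
generation 5: .*.*.*..*.*..  (fixed point — unchanged through generation 8)
position 2 holds .

.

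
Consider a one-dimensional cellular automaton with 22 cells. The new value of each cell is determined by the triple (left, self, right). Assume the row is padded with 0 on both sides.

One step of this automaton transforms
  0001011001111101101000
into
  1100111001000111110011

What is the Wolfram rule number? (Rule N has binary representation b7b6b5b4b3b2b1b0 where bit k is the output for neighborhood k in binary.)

position 10: 111 → 0  (bit 7 = 0)
position 6: 110 → 1  (bit 6 = 1)
position 4: 101 → 1  (bit 5 = 1)
position 7: 100 → 0  (bit 4 = 0)
position 5: 011 → 1  (bit 3 = 1)
position 3: 010 → 0  (bit 2 = 0)
position 2: 001 → 0  (bit 1 = 0)
position 0: 000 → 1  (bit 0 = 1)
bits b7..b0 = 01101001 = 105

105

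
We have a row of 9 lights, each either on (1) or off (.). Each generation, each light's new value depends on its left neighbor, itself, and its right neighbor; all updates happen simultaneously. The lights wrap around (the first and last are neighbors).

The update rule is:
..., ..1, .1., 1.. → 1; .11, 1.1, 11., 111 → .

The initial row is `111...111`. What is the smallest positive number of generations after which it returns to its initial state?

2

...111...
111...111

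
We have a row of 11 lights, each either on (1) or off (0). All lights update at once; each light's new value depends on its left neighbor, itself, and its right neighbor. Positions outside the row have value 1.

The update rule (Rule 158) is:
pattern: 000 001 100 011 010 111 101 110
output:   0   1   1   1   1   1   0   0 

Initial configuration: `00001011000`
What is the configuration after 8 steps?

10011010101
01110010101
01101110101
01001100101
01111011101
01110011001
01101110111
01001100111

01001100111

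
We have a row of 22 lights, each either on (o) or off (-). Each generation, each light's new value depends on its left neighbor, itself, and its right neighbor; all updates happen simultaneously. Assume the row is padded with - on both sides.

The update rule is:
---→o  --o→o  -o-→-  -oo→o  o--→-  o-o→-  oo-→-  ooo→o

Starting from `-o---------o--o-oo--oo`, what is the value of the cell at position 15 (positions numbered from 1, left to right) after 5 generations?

-

o--oooooooo--o--o--oo-
--oooooooo--o--o--oo--
ooooooooo--o--o--oo--o
oooooooo--o--o--oo--o-
ooooooo--o--o--oo--o--
position 15 holds -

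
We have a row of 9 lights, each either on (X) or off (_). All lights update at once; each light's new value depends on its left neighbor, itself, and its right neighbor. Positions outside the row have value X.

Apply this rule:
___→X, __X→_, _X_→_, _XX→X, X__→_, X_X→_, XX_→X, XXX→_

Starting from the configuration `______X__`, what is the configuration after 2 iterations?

iteration 1: _XXXX____
iteration 2: _X__X_XX_

_X__X_XX_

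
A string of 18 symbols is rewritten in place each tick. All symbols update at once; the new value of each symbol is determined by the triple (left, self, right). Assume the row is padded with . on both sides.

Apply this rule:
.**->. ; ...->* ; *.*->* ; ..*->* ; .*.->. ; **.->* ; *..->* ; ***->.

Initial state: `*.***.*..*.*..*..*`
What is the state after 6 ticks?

*.*.*.**.**.**.*.*

tick 1: .*..**.**.*.**.**.
tick 2: *.**.**.**.*.**.**
tick 3: .*.**.**.**.*.**.*
tick 4: *.*.**.**.**.*.**.
tick 5: .*.*.**.**.**.*.**
tick 6: *.*.*.**.**.**.*.*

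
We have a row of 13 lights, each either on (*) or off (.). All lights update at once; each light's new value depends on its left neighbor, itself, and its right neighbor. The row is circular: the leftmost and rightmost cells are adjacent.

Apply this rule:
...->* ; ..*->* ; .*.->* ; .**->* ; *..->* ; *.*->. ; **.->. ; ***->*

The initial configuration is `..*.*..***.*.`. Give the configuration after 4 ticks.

..****.******

tick 1: ***.*****..**
tick 2: **..****.****
tick 3: *.*****..****
tick 4: ..****.******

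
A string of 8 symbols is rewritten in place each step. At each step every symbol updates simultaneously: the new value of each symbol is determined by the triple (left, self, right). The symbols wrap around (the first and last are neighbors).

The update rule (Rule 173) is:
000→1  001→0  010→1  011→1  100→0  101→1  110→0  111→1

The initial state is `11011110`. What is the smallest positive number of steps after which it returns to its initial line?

10111101
01111011
11110110
11101101
11011011
10110111
01101111
11011110

8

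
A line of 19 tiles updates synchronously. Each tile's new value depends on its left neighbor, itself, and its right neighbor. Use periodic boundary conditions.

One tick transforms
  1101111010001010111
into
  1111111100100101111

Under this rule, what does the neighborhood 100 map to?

At position 9 the neighborhood is 100; the next row has 0 there.

0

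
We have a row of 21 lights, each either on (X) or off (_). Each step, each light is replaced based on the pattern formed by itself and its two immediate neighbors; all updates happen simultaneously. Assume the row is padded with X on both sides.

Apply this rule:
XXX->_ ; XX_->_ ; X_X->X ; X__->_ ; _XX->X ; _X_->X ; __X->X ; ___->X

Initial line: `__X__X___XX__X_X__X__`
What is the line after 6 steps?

__XX__XX__XX___XX_XX_

_XX_XX_XXX__XXXX_XX_X
XX_XX_XX___XX___XX_XX
__XX_XX__XXX__XXX_XX_
_XX_XX__XX___XX__XX_X
XX_XX__XX__XXX__XX_XX
__XX__XX__XX___XX_XX_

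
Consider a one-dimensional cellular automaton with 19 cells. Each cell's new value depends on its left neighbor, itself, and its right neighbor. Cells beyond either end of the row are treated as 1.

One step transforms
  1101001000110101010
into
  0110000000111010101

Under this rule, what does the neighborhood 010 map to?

0

At position 3 the neighborhood is 010; the next row has 0 there.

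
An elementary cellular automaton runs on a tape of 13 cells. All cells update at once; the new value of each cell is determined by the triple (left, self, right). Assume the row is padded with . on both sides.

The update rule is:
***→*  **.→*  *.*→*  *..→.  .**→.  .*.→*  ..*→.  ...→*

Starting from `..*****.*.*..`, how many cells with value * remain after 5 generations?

generation 1: *..********.*
generation 2: *...*********
generation 3: *.*..********
generation 4: ***...*******
generation 5: .**.*..******
count of *: 9

9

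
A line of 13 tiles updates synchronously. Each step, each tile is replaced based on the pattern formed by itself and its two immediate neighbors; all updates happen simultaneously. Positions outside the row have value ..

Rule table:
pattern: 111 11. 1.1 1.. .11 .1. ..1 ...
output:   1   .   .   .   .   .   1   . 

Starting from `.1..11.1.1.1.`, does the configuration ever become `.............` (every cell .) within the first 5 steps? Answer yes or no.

1..1.........
..1..........
.1...........
1............
.............
all cells are . at step 5

yes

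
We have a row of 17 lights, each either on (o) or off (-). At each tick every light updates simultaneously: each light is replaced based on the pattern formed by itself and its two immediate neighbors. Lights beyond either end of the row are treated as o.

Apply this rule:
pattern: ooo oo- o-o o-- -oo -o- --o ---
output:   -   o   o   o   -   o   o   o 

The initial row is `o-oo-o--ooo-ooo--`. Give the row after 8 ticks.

----ooo-ooo------

oo-ooooo--oo--ooo
-oo----ooo-ooo---
o-ooooo--oo--oooo
oo----ooo-ooo----
-ooooo--oo--ooooo
o----ooo-ooo-----
ooooo--oo--oooooo
----ooo-ooo------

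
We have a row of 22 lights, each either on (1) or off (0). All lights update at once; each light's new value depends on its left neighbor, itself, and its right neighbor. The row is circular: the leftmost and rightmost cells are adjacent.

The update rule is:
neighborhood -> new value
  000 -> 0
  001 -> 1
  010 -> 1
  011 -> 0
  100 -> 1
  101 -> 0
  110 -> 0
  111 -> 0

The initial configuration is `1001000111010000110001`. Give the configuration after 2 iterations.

0111101000011001001010
1000001100100111111011

1000001100100111111011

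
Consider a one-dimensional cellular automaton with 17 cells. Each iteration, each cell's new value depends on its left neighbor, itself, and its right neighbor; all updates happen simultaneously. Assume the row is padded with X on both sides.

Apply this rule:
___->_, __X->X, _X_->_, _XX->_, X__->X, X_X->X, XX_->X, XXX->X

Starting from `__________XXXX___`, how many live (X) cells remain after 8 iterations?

13

iteration 1: X________X_XXXX_X
iteration 2: XX______X_X_XXXX_
iteration 3: XXX____X_X_X_XXXX
iteration 4: XXXX__X_X_X_X_XXX
iteration 5: XXXXXX_X_X_X_X_XX
iteration 6: XXXXXXX_X_X_X_X_X
iteration 7: XXXXXXXX_X_X_X_X_
iteration 8: XXXXXXXXX_X_X_X_X
count of X: 13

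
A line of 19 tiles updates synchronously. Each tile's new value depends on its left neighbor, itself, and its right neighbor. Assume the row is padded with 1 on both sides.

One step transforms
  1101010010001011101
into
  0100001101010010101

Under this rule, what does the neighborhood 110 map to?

At position 1 the neighborhood is 110; the next row has 1 there.

1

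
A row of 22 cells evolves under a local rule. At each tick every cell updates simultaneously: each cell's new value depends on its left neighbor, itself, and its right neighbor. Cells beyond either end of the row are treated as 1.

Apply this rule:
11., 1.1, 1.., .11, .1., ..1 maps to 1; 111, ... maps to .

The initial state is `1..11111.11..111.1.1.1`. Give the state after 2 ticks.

...11.11.....111......

tick 1: 1111...1111111.1111111
tick 2: ...11.11.....111......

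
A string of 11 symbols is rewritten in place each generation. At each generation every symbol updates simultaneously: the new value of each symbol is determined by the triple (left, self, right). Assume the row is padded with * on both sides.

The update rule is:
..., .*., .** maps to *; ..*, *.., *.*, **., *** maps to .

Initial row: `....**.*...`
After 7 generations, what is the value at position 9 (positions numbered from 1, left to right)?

.**.*..*.*.
.*..*..*.*.
.*..*..*.*.  (fixed point — unchanged through generation 7)
position 9 holds .

.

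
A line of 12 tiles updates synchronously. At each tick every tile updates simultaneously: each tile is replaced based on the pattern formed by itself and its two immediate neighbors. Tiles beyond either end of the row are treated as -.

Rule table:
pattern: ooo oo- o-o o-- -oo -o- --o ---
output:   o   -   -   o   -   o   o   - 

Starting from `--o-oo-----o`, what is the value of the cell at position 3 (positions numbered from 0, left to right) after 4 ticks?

-

-oo---o---oo
o--o-ooo-o--
oooo--o--oo-
-oo-ooooo--o
position 3 holds -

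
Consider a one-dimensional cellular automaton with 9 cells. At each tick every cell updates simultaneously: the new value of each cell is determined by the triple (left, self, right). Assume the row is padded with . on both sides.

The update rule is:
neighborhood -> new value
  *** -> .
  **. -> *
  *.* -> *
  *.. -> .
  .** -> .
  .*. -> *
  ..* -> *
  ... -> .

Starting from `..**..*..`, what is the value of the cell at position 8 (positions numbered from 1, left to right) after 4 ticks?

.

.*.*.**..
*****.*..
....***..
...*..*..
position 8 holds .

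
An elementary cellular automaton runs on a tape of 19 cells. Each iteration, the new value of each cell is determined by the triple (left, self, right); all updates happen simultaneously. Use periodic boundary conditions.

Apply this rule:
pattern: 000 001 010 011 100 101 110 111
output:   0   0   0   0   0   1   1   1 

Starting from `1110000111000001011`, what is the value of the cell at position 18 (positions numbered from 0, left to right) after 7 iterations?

iteration 1: 1110000011000000101
iteration 2: 1110000001000000010
iteration 3: 0110000000000000001
iteration 4: 1010000000000000000
iteration 5: 0100000000000000000
iteration 6: 0000000000000000000
iteration 7: 0000000000000000000
position 18 holds 0

0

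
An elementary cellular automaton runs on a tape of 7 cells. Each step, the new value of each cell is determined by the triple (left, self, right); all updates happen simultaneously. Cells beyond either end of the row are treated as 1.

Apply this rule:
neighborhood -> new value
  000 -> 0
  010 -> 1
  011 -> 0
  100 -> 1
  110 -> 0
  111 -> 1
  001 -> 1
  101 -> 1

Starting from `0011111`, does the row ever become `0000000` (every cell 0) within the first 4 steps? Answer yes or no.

no

1101111
1010111
0111011
1010101
step 4 is 1010101, still not uniform 0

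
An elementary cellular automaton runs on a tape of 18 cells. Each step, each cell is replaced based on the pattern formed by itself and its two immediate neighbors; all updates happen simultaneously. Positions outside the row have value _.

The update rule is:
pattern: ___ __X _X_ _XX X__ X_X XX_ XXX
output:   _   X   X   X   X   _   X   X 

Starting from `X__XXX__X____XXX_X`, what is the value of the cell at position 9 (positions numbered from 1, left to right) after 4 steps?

X

XXXXXXXXXX__XXXX_X
XXXXXXXXXXXXXXXX_X
XXXXXXXXXXXXXXXX_X  (fixed point — unchanged through step 4)
position 9 holds X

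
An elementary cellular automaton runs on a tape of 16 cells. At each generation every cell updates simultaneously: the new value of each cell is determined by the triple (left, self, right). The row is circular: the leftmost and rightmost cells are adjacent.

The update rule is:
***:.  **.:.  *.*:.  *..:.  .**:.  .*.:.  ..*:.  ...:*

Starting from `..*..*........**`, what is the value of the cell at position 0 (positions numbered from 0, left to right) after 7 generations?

.......******...
******........**
.......******...  (repeats generation 1; period 2)
generation 7: .......******...
position 0 holds .

.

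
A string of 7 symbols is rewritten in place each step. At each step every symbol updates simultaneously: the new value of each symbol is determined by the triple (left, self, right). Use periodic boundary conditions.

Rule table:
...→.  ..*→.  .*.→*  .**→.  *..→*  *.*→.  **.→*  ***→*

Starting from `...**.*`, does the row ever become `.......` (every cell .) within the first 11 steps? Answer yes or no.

no

*...*.*
**..*..
.**.**.
..*..**
*.**..*
*..**..
**..**.
.**..*.
..**.**
*..*..*
**.**..
step 11 is **.**.., still not uniform .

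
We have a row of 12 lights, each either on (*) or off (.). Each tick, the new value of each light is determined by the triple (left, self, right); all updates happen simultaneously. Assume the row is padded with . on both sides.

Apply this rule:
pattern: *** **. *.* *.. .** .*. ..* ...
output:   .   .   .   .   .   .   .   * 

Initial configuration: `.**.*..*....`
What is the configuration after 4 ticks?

********....

tick 1: .........***
tick 2: ********....
tick 3: .........***  (repeats tick 1; period 2)
tick 4: ********....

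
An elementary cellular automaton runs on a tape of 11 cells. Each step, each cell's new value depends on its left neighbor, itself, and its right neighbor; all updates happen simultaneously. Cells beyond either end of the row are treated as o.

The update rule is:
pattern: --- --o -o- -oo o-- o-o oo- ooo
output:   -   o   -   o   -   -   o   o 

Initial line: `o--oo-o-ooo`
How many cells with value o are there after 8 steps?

o-ooo---ooo
o-ooo--oooo
o-ooo-ooooo
o-ooo-ooooo  (fixed point — unchanged through step 8)
count of o: 9

9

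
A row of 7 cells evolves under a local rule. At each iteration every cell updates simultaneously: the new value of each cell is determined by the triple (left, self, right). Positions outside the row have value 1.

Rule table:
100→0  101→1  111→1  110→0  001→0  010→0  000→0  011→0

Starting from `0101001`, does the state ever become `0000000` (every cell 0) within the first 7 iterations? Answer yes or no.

1010000
0100000
1000000
0000000
all cells are 0 at iteration 4

yes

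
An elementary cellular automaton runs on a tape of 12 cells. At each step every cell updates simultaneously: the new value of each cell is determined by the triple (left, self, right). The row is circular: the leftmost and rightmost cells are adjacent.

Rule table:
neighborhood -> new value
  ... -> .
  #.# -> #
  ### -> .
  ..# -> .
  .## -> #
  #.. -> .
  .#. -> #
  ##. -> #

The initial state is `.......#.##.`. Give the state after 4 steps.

.......####.
.......#..#.
.......#..#.  (fixed point — unchanged through step 4)

.......#..#.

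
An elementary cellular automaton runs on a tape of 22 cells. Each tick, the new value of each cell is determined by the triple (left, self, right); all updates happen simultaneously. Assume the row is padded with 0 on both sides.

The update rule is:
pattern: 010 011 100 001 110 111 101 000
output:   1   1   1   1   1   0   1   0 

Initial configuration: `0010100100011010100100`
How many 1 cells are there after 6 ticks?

10

0111111110111111111110
1100000011100000000011
1110000110110000000111
1011001111111000001101
1111111000001100011111
1000001100011110110001
count of 1: 10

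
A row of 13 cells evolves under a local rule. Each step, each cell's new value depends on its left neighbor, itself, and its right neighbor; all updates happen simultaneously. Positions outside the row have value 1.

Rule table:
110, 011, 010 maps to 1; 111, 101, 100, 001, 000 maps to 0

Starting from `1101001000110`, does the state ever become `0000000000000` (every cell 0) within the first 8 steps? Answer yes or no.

no

step 1: 0101001000110
step 2: 0101001000110  (fixed point — unchanged through step 8)
step 8 is 0101001000110, still not uniform 0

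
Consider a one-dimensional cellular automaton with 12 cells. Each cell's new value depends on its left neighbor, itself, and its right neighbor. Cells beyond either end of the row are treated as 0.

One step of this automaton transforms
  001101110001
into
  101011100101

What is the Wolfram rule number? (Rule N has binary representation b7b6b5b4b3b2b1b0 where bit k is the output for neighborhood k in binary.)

position 6: 111 → 1  (bit 7 = 1)
position 3: 110 → 0  (bit 6 = 0)
position 4: 101 → 1  (bit 5 = 1)
position 8: 100 → 0  (bit 4 = 0)
position 2: 011 → 1  (bit 3 = 1)
position 11: 010 → 1  (bit 2 = 1)
position 1: 001 → 0  (bit 1 = 0)
position 0: 000 → 1  (bit 0 = 1)
bits b7..b0 = 10101101 = 173

173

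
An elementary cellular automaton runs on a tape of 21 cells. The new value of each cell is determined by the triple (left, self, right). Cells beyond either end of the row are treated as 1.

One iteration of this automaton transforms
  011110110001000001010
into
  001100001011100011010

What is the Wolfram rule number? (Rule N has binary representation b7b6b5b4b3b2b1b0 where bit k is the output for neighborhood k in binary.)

150

position 2: 111 → 1  (bit 7 = 1)
position 4: 110 → 0  (bit 6 = 0)
position 0: 101 → 0  (bit 5 = 0)
position 8: 100 → 1  (bit 4 = 1)
position 1: 011 → 0  (bit 3 = 0)
position 11: 010 → 1  (bit 2 = 1)
position 10: 001 → 1  (bit 1 = 1)
position 9: 000 → 0  (bit 0 = 0)
bits b7..b0 = 10010110 = 150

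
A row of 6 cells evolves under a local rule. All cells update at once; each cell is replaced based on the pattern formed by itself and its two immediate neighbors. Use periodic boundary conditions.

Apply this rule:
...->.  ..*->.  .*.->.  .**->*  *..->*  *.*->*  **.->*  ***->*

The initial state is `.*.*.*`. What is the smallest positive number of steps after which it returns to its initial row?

*.*.*.
.*.*.*

2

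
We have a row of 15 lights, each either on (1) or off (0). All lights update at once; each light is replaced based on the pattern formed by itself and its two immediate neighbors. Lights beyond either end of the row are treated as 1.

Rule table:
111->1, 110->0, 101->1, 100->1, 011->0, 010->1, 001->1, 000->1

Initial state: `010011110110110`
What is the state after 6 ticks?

tick 1: 111101101001001
tick 2: 111010011111110
tick 3: 110111101111101
tick 4: 101011010111010
tick 5: 011100111010111
tick 6: 101011010111011

101011010111011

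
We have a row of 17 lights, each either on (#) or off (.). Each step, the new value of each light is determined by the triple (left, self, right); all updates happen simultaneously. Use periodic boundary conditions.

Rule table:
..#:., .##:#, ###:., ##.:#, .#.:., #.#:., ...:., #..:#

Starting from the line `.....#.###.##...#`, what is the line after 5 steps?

#...#..........##

#......#.#.###...
.#.........#.##..
..#..........###.
...#.........#.##
#...#..........##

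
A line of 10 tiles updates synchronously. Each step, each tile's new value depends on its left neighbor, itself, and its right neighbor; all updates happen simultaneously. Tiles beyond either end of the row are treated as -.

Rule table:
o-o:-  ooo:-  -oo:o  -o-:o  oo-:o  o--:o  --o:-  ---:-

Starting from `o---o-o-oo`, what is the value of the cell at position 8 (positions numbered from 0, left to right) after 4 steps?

oo--o-o-oo
ooo-o-o-oo
o-o-o-o-oo
o-o-o-o-oo
position 8 holds o

o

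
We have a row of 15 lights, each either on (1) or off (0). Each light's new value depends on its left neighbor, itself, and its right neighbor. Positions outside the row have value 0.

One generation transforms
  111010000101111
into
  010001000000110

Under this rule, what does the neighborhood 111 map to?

At position 1 the neighborhood is 111; the next row has 1 there.

1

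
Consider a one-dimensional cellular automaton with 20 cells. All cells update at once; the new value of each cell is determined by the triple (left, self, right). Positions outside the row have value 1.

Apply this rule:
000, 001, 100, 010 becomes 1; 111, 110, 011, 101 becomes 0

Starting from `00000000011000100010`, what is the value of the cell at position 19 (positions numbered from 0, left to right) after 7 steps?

11111111100111111110
00000000011000000000
11111111100111111111
00000000011000000000  (repeats step 2; period 2)
step 7: 11111111100111111111
position 19 holds 1

1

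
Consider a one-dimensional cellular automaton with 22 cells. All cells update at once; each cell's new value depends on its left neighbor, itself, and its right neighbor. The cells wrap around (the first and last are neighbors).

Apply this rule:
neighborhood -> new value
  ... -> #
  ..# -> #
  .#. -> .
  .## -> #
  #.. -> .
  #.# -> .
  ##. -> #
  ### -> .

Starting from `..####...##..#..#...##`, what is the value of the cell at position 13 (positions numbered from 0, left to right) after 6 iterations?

.##..#.####.#..#..####
.##.#..#..#...#..##..#
.##...#..#..##..###.#.
###.##..#..###.##.#...
#.#.##.#..##.#.##...##
#...##...###...##.###.
position 13 holds .

.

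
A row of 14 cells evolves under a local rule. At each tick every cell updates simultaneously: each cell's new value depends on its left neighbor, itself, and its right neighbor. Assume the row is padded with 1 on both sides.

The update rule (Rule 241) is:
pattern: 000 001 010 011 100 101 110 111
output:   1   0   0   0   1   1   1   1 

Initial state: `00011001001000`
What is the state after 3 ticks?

11001100100110
11100110010011
11110011001001

11110011001001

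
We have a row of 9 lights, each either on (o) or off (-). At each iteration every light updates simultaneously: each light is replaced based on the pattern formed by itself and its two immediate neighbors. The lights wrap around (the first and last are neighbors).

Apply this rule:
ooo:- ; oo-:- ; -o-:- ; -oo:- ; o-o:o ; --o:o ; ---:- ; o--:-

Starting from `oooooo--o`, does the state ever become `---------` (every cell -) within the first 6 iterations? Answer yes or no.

iteration 1: -------o-
iteration 2: ------o--
iteration 3: -----o---
iteration 4: ----o----
iteration 5: ---o-----
iteration 6: --o------
iteration 6 is --o------, still not uniform -

no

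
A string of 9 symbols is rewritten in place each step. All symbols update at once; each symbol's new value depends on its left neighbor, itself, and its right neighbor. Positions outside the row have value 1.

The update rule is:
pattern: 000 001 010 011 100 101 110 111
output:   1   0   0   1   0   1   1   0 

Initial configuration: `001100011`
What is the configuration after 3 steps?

001101010
001110101
001011011

001011011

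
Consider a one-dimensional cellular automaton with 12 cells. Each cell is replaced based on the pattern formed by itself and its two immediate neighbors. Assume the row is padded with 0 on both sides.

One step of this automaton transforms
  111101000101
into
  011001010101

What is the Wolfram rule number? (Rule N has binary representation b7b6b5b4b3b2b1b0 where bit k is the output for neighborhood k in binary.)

133

position 1: 111 → 1  (bit 7 = 1)
position 3: 110 → 0  (bit 6 = 0)
position 4: 101 → 0  (bit 5 = 0)
position 6: 100 → 0  (bit 4 = 0)
position 0: 011 → 0  (bit 3 = 0)
position 5: 010 → 1  (bit 2 = 1)
position 8: 001 → 0  (bit 1 = 0)
position 7: 000 → 1  (bit 0 = 1)
bits b7..b0 = 10000101 = 133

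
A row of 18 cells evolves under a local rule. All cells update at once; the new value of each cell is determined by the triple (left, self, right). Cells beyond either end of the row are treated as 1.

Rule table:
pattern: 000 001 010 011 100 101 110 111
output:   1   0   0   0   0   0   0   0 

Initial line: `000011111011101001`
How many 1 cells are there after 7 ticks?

011000000000000000
000011111111111110
011000000000000000  (repeats tick 1; period 2)
tick 7: 011000000000000000
count of 1: 2

2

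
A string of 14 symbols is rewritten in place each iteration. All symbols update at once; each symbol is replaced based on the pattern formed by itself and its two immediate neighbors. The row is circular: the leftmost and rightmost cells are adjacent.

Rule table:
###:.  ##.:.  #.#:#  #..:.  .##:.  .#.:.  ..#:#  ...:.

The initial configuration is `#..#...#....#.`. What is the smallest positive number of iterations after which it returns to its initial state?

14

..#...#....#.#
.#...#....#.#.
#...#....#.#..
...#....#.#..#
..#....#.#..#.
.#....#.#..#..
#....#.#..#...
....#.#..#...#
...#.#..#...#.
..#.#..#...#..
.#.#..#...#...
#.#..#...#....
.#..#...#....#
#..#...#....#.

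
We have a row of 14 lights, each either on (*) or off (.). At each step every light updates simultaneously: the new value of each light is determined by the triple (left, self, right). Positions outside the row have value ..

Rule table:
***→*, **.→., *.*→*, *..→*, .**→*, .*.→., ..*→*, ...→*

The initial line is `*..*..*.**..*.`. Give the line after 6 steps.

*.**.**.*.*.*.

.**.**.**.**.*
**.**.**.**.*.
*.**.**.**.*.*
.**.**.**.*.*.
**.**.**.*.*.*
*.**.**.*.*.*.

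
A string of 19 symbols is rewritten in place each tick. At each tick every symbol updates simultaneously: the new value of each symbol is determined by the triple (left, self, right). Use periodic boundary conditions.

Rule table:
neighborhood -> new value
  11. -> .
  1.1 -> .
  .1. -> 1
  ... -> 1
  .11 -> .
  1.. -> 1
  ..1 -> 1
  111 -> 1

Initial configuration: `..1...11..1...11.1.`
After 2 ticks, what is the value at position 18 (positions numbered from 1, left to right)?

.

111111..111111...11
11111.11.1111.111.1
position 18 holds .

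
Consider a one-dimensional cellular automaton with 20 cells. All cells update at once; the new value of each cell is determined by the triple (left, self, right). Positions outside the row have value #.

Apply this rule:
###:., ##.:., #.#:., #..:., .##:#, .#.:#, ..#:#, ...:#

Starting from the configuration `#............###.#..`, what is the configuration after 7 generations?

.#.#.#..############

..############...#.#
.##............###.#
.#..############...#
.#.##............###
.#.#..############..
.#.#.##............#
.#.#.#..############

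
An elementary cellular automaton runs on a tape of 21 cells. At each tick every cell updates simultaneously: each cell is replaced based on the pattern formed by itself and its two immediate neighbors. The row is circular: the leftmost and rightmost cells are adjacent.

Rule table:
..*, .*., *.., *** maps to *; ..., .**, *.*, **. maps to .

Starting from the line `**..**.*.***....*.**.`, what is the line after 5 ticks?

tick 1: ..**...*..*.*..**....
tick 2: .*..*.*****.***..*...
tick 3: *****..***...*.****..
tick 4: .***.**.*.*.**..**.**
tick 5: ..*.....*.*...**.....

..*.....*.*...**.....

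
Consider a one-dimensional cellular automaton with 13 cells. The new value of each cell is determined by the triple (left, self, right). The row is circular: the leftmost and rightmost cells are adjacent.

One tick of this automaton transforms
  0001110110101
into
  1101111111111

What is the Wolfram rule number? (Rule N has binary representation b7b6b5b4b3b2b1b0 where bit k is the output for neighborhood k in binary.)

position 4: 111 → 1  (bit 7 = 1)
position 5: 110 → 1  (bit 6 = 1)
position 6: 101 → 1  (bit 5 = 1)
position 0: 100 → 1  (bit 4 = 1)
position 3: 011 → 1  (bit 3 = 1)
position 10: 010 → 1  (bit 2 = 1)
position 2: 001 → 0  (bit 1 = 0)
position 1: 000 → 1  (bit 0 = 1)
bits b7..b0 = 11111101 = 253

253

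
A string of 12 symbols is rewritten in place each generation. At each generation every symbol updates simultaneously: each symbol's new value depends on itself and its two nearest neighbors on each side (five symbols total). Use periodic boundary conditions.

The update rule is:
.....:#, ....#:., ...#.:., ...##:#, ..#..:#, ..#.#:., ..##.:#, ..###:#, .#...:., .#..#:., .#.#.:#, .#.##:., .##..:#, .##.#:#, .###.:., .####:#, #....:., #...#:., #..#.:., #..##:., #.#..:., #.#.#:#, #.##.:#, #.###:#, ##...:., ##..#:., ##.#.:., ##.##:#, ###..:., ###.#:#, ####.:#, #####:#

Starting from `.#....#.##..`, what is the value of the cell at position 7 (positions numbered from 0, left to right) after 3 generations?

generation 1: .#......##..
generation 2: .#..##.###..
generation 3: .#..####....
position 7 holds #

#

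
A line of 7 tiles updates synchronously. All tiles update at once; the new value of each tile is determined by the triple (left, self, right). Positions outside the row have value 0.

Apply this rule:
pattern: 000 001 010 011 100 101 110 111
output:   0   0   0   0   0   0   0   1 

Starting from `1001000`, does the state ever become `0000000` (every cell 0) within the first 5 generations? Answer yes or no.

yes

0000000
all cells are 0 at generation 1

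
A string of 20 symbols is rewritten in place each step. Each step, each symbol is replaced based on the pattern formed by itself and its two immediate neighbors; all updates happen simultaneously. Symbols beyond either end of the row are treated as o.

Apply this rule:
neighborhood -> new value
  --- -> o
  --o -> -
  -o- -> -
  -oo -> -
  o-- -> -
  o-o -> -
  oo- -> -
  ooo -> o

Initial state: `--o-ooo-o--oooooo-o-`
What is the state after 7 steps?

-----o------oooo----
-ooo---oooo--oo--oo-
--o--o--oo----------
-----------oooooooo-
-ooooooooo--oooooo--
--ooooooo----oooo---
---ooooo--oo--oo--o-

---ooooo--oo--oo--o-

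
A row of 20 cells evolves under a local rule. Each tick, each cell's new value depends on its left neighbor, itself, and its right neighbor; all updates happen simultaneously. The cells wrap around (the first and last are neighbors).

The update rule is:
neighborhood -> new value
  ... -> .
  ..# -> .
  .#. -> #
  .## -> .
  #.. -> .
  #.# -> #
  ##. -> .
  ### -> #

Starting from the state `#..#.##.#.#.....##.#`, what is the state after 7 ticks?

..................#.

...##..####.......#.
........##........#.
..................#.
..................#.  (fixed point — unchanged through tick 7)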